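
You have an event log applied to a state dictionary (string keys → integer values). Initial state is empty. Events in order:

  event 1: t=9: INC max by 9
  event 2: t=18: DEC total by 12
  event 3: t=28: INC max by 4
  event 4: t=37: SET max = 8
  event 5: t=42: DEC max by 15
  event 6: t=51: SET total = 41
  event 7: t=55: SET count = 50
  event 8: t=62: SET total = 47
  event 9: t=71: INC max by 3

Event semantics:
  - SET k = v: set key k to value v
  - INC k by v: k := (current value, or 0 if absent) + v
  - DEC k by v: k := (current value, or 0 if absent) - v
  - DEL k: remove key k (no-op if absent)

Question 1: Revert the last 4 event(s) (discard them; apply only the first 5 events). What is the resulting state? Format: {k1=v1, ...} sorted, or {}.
Answer: {max=-7, total=-12}

Derivation:
Keep first 5 events (discard last 4):
  after event 1 (t=9: INC max by 9): {max=9}
  after event 2 (t=18: DEC total by 12): {max=9, total=-12}
  after event 3 (t=28: INC max by 4): {max=13, total=-12}
  after event 4 (t=37: SET max = 8): {max=8, total=-12}
  after event 5 (t=42: DEC max by 15): {max=-7, total=-12}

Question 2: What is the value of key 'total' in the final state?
Track key 'total' through all 9 events:
  event 1 (t=9: INC max by 9): total unchanged
  event 2 (t=18: DEC total by 12): total (absent) -> -12
  event 3 (t=28: INC max by 4): total unchanged
  event 4 (t=37: SET max = 8): total unchanged
  event 5 (t=42: DEC max by 15): total unchanged
  event 6 (t=51: SET total = 41): total -12 -> 41
  event 7 (t=55: SET count = 50): total unchanged
  event 8 (t=62: SET total = 47): total 41 -> 47
  event 9 (t=71: INC max by 3): total unchanged
Final: total = 47

Answer: 47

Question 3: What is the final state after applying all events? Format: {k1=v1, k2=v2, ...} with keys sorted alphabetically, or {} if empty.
Answer: {count=50, max=-4, total=47}

Derivation:
  after event 1 (t=9: INC max by 9): {max=9}
  after event 2 (t=18: DEC total by 12): {max=9, total=-12}
  after event 3 (t=28: INC max by 4): {max=13, total=-12}
  after event 4 (t=37: SET max = 8): {max=8, total=-12}
  after event 5 (t=42: DEC max by 15): {max=-7, total=-12}
  after event 6 (t=51: SET total = 41): {max=-7, total=41}
  after event 7 (t=55: SET count = 50): {count=50, max=-7, total=41}
  after event 8 (t=62: SET total = 47): {count=50, max=-7, total=47}
  after event 9 (t=71: INC max by 3): {count=50, max=-4, total=47}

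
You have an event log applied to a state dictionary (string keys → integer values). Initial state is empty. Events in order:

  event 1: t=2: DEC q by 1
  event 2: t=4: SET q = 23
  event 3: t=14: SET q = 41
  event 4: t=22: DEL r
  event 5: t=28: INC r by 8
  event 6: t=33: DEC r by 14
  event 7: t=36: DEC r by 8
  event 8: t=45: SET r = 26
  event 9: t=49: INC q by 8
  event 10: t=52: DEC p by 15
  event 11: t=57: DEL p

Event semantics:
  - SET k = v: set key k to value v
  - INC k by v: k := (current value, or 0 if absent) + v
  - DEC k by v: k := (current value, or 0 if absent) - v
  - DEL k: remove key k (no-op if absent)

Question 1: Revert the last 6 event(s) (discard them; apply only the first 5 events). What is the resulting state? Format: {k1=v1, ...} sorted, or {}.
Answer: {q=41, r=8}

Derivation:
Keep first 5 events (discard last 6):
  after event 1 (t=2: DEC q by 1): {q=-1}
  after event 2 (t=4: SET q = 23): {q=23}
  after event 3 (t=14: SET q = 41): {q=41}
  after event 4 (t=22: DEL r): {q=41}
  after event 5 (t=28: INC r by 8): {q=41, r=8}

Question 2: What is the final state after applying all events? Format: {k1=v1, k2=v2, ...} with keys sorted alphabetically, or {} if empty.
  after event 1 (t=2: DEC q by 1): {q=-1}
  after event 2 (t=4: SET q = 23): {q=23}
  after event 3 (t=14: SET q = 41): {q=41}
  after event 4 (t=22: DEL r): {q=41}
  after event 5 (t=28: INC r by 8): {q=41, r=8}
  after event 6 (t=33: DEC r by 14): {q=41, r=-6}
  after event 7 (t=36: DEC r by 8): {q=41, r=-14}
  after event 8 (t=45: SET r = 26): {q=41, r=26}
  after event 9 (t=49: INC q by 8): {q=49, r=26}
  after event 10 (t=52: DEC p by 15): {p=-15, q=49, r=26}
  after event 11 (t=57: DEL p): {q=49, r=26}

Answer: {q=49, r=26}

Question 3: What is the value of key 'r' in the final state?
Answer: 26

Derivation:
Track key 'r' through all 11 events:
  event 1 (t=2: DEC q by 1): r unchanged
  event 2 (t=4: SET q = 23): r unchanged
  event 3 (t=14: SET q = 41): r unchanged
  event 4 (t=22: DEL r): r (absent) -> (absent)
  event 5 (t=28: INC r by 8): r (absent) -> 8
  event 6 (t=33: DEC r by 14): r 8 -> -6
  event 7 (t=36: DEC r by 8): r -6 -> -14
  event 8 (t=45: SET r = 26): r -14 -> 26
  event 9 (t=49: INC q by 8): r unchanged
  event 10 (t=52: DEC p by 15): r unchanged
  event 11 (t=57: DEL p): r unchanged
Final: r = 26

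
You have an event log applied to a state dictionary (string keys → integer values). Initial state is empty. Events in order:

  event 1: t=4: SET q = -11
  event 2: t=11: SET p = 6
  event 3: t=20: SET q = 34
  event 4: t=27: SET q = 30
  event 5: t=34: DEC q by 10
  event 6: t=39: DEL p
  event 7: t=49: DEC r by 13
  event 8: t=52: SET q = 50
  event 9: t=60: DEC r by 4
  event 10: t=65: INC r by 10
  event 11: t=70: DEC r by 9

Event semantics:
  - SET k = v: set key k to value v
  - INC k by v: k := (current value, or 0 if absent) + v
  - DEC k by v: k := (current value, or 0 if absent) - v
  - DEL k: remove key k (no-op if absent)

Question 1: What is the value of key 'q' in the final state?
Answer: 50

Derivation:
Track key 'q' through all 11 events:
  event 1 (t=4: SET q = -11): q (absent) -> -11
  event 2 (t=11: SET p = 6): q unchanged
  event 3 (t=20: SET q = 34): q -11 -> 34
  event 4 (t=27: SET q = 30): q 34 -> 30
  event 5 (t=34: DEC q by 10): q 30 -> 20
  event 6 (t=39: DEL p): q unchanged
  event 7 (t=49: DEC r by 13): q unchanged
  event 8 (t=52: SET q = 50): q 20 -> 50
  event 9 (t=60: DEC r by 4): q unchanged
  event 10 (t=65: INC r by 10): q unchanged
  event 11 (t=70: DEC r by 9): q unchanged
Final: q = 50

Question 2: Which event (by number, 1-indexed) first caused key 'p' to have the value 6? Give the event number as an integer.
Looking for first event where p becomes 6:
  event 2: p (absent) -> 6  <-- first match

Answer: 2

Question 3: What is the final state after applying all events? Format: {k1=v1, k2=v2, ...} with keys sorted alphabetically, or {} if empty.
Answer: {q=50, r=-16}

Derivation:
  after event 1 (t=4: SET q = -11): {q=-11}
  after event 2 (t=11: SET p = 6): {p=6, q=-11}
  after event 3 (t=20: SET q = 34): {p=6, q=34}
  after event 4 (t=27: SET q = 30): {p=6, q=30}
  after event 5 (t=34: DEC q by 10): {p=6, q=20}
  after event 6 (t=39: DEL p): {q=20}
  after event 7 (t=49: DEC r by 13): {q=20, r=-13}
  after event 8 (t=52: SET q = 50): {q=50, r=-13}
  after event 9 (t=60: DEC r by 4): {q=50, r=-17}
  after event 10 (t=65: INC r by 10): {q=50, r=-7}
  after event 11 (t=70: DEC r by 9): {q=50, r=-16}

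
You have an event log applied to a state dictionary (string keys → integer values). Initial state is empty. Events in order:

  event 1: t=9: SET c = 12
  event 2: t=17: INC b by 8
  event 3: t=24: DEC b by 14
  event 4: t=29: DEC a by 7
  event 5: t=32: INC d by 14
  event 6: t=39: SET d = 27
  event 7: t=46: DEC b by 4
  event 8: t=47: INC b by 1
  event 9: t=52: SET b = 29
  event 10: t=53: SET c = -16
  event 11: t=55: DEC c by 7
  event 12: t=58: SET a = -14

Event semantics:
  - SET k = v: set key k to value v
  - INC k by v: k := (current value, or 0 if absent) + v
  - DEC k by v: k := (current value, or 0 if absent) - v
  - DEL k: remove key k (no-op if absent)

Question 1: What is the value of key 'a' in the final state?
Track key 'a' through all 12 events:
  event 1 (t=9: SET c = 12): a unchanged
  event 2 (t=17: INC b by 8): a unchanged
  event 3 (t=24: DEC b by 14): a unchanged
  event 4 (t=29: DEC a by 7): a (absent) -> -7
  event 5 (t=32: INC d by 14): a unchanged
  event 6 (t=39: SET d = 27): a unchanged
  event 7 (t=46: DEC b by 4): a unchanged
  event 8 (t=47: INC b by 1): a unchanged
  event 9 (t=52: SET b = 29): a unchanged
  event 10 (t=53: SET c = -16): a unchanged
  event 11 (t=55: DEC c by 7): a unchanged
  event 12 (t=58: SET a = -14): a -7 -> -14
Final: a = -14

Answer: -14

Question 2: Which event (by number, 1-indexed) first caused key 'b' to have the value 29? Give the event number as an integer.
Answer: 9

Derivation:
Looking for first event where b becomes 29:
  event 2: b = 8
  event 3: b = -6
  event 4: b = -6
  event 5: b = -6
  event 6: b = -6
  event 7: b = -10
  event 8: b = -9
  event 9: b -9 -> 29  <-- first match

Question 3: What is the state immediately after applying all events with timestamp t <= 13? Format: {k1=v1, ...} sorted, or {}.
Apply events with t <= 13 (1 events):
  after event 1 (t=9: SET c = 12): {c=12}

Answer: {c=12}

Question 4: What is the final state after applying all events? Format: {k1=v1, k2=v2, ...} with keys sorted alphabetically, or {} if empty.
  after event 1 (t=9: SET c = 12): {c=12}
  after event 2 (t=17: INC b by 8): {b=8, c=12}
  after event 3 (t=24: DEC b by 14): {b=-6, c=12}
  after event 4 (t=29: DEC a by 7): {a=-7, b=-6, c=12}
  after event 5 (t=32: INC d by 14): {a=-7, b=-6, c=12, d=14}
  after event 6 (t=39: SET d = 27): {a=-7, b=-6, c=12, d=27}
  after event 7 (t=46: DEC b by 4): {a=-7, b=-10, c=12, d=27}
  after event 8 (t=47: INC b by 1): {a=-7, b=-9, c=12, d=27}
  after event 9 (t=52: SET b = 29): {a=-7, b=29, c=12, d=27}
  after event 10 (t=53: SET c = -16): {a=-7, b=29, c=-16, d=27}
  after event 11 (t=55: DEC c by 7): {a=-7, b=29, c=-23, d=27}
  after event 12 (t=58: SET a = -14): {a=-14, b=29, c=-23, d=27}

Answer: {a=-14, b=29, c=-23, d=27}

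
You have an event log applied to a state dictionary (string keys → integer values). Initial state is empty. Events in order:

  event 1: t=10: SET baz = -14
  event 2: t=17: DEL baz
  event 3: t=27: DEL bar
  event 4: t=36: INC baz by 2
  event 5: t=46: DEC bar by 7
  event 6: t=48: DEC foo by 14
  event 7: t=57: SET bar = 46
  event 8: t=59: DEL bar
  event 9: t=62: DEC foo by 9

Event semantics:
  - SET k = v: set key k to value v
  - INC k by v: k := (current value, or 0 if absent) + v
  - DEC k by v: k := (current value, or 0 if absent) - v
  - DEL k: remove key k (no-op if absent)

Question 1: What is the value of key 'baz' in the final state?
Track key 'baz' through all 9 events:
  event 1 (t=10: SET baz = -14): baz (absent) -> -14
  event 2 (t=17: DEL baz): baz -14 -> (absent)
  event 3 (t=27: DEL bar): baz unchanged
  event 4 (t=36: INC baz by 2): baz (absent) -> 2
  event 5 (t=46: DEC bar by 7): baz unchanged
  event 6 (t=48: DEC foo by 14): baz unchanged
  event 7 (t=57: SET bar = 46): baz unchanged
  event 8 (t=59: DEL bar): baz unchanged
  event 9 (t=62: DEC foo by 9): baz unchanged
Final: baz = 2

Answer: 2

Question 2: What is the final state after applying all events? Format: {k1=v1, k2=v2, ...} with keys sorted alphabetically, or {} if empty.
  after event 1 (t=10: SET baz = -14): {baz=-14}
  after event 2 (t=17: DEL baz): {}
  after event 3 (t=27: DEL bar): {}
  after event 4 (t=36: INC baz by 2): {baz=2}
  after event 5 (t=46: DEC bar by 7): {bar=-7, baz=2}
  after event 6 (t=48: DEC foo by 14): {bar=-7, baz=2, foo=-14}
  after event 7 (t=57: SET bar = 46): {bar=46, baz=2, foo=-14}
  after event 8 (t=59: DEL bar): {baz=2, foo=-14}
  after event 9 (t=62: DEC foo by 9): {baz=2, foo=-23}

Answer: {baz=2, foo=-23}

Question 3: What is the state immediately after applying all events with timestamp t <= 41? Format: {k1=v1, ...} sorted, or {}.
Answer: {baz=2}

Derivation:
Apply events with t <= 41 (4 events):
  after event 1 (t=10: SET baz = -14): {baz=-14}
  after event 2 (t=17: DEL baz): {}
  after event 3 (t=27: DEL bar): {}
  after event 4 (t=36: INC baz by 2): {baz=2}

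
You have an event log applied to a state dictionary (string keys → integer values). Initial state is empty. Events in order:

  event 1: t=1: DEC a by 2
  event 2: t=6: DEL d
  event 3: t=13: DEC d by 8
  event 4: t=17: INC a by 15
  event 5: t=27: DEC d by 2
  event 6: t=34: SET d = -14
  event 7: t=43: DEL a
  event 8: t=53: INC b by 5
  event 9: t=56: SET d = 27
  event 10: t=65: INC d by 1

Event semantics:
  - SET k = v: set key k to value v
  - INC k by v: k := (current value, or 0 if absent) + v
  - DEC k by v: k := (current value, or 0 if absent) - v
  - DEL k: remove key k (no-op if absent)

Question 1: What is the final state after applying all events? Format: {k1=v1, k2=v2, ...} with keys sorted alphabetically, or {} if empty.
  after event 1 (t=1: DEC a by 2): {a=-2}
  after event 2 (t=6: DEL d): {a=-2}
  after event 3 (t=13: DEC d by 8): {a=-2, d=-8}
  after event 4 (t=17: INC a by 15): {a=13, d=-8}
  after event 5 (t=27: DEC d by 2): {a=13, d=-10}
  after event 6 (t=34: SET d = -14): {a=13, d=-14}
  after event 7 (t=43: DEL a): {d=-14}
  after event 8 (t=53: INC b by 5): {b=5, d=-14}
  after event 9 (t=56: SET d = 27): {b=5, d=27}
  after event 10 (t=65: INC d by 1): {b=5, d=28}

Answer: {b=5, d=28}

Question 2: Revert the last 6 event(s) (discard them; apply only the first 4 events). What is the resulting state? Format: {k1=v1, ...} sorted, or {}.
Answer: {a=13, d=-8}

Derivation:
Keep first 4 events (discard last 6):
  after event 1 (t=1: DEC a by 2): {a=-2}
  after event 2 (t=6: DEL d): {a=-2}
  after event 3 (t=13: DEC d by 8): {a=-2, d=-8}
  after event 4 (t=17: INC a by 15): {a=13, d=-8}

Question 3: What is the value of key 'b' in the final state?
Answer: 5

Derivation:
Track key 'b' through all 10 events:
  event 1 (t=1: DEC a by 2): b unchanged
  event 2 (t=6: DEL d): b unchanged
  event 3 (t=13: DEC d by 8): b unchanged
  event 4 (t=17: INC a by 15): b unchanged
  event 5 (t=27: DEC d by 2): b unchanged
  event 6 (t=34: SET d = -14): b unchanged
  event 7 (t=43: DEL a): b unchanged
  event 8 (t=53: INC b by 5): b (absent) -> 5
  event 9 (t=56: SET d = 27): b unchanged
  event 10 (t=65: INC d by 1): b unchanged
Final: b = 5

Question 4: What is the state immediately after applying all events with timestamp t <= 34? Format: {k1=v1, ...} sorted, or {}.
Apply events with t <= 34 (6 events):
  after event 1 (t=1: DEC a by 2): {a=-2}
  after event 2 (t=6: DEL d): {a=-2}
  after event 3 (t=13: DEC d by 8): {a=-2, d=-8}
  after event 4 (t=17: INC a by 15): {a=13, d=-8}
  after event 5 (t=27: DEC d by 2): {a=13, d=-10}
  after event 6 (t=34: SET d = -14): {a=13, d=-14}

Answer: {a=13, d=-14}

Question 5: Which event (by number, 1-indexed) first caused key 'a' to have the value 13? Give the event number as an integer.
Looking for first event where a becomes 13:
  event 1: a = -2
  event 2: a = -2
  event 3: a = -2
  event 4: a -2 -> 13  <-- first match

Answer: 4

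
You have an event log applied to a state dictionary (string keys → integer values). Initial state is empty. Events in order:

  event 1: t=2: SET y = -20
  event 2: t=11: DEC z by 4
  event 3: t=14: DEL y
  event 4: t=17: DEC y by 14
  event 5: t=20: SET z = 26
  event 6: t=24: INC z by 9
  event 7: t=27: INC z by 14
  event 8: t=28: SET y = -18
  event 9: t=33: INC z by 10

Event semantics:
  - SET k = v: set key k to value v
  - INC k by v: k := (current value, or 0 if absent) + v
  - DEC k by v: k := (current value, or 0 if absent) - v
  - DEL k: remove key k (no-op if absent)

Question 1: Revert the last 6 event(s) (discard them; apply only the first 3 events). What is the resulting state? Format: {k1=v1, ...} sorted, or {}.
Keep first 3 events (discard last 6):
  after event 1 (t=2: SET y = -20): {y=-20}
  after event 2 (t=11: DEC z by 4): {y=-20, z=-4}
  after event 3 (t=14: DEL y): {z=-4}

Answer: {z=-4}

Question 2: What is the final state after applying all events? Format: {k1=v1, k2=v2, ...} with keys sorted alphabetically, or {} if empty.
Answer: {y=-18, z=59}

Derivation:
  after event 1 (t=2: SET y = -20): {y=-20}
  after event 2 (t=11: DEC z by 4): {y=-20, z=-4}
  after event 3 (t=14: DEL y): {z=-4}
  after event 4 (t=17: DEC y by 14): {y=-14, z=-4}
  after event 5 (t=20: SET z = 26): {y=-14, z=26}
  after event 6 (t=24: INC z by 9): {y=-14, z=35}
  after event 7 (t=27: INC z by 14): {y=-14, z=49}
  after event 8 (t=28: SET y = -18): {y=-18, z=49}
  after event 9 (t=33: INC z by 10): {y=-18, z=59}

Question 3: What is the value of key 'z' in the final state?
Track key 'z' through all 9 events:
  event 1 (t=2: SET y = -20): z unchanged
  event 2 (t=11: DEC z by 4): z (absent) -> -4
  event 3 (t=14: DEL y): z unchanged
  event 4 (t=17: DEC y by 14): z unchanged
  event 5 (t=20: SET z = 26): z -4 -> 26
  event 6 (t=24: INC z by 9): z 26 -> 35
  event 7 (t=27: INC z by 14): z 35 -> 49
  event 8 (t=28: SET y = -18): z unchanged
  event 9 (t=33: INC z by 10): z 49 -> 59
Final: z = 59

Answer: 59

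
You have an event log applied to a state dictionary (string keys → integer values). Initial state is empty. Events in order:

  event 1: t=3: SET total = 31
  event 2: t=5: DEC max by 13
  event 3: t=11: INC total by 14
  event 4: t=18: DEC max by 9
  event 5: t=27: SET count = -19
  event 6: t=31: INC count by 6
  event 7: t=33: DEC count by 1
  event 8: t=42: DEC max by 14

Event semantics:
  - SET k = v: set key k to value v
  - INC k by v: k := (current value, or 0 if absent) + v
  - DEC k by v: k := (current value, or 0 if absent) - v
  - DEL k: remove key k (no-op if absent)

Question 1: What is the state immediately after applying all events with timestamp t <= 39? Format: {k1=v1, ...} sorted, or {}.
Answer: {count=-14, max=-22, total=45}

Derivation:
Apply events with t <= 39 (7 events):
  after event 1 (t=3: SET total = 31): {total=31}
  after event 2 (t=5: DEC max by 13): {max=-13, total=31}
  after event 3 (t=11: INC total by 14): {max=-13, total=45}
  after event 4 (t=18: DEC max by 9): {max=-22, total=45}
  after event 5 (t=27: SET count = -19): {count=-19, max=-22, total=45}
  after event 6 (t=31: INC count by 6): {count=-13, max=-22, total=45}
  after event 7 (t=33: DEC count by 1): {count=-14, max=-22, total=45}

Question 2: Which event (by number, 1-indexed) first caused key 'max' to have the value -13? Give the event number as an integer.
Looking for first event where max becomes -13:
  event 2: max (absent) -> -13  <-- first match

Answer: 2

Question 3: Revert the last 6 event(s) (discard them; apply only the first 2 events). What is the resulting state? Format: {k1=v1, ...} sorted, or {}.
Answer: {max=-13, total=31}

Derivation:
Keep first 2 events (discard last 6):
  after event 1 (t=3: SET total = 31): {total=31}
  after event 2 (t=5: DEC max by 13): {max=-13, total=31}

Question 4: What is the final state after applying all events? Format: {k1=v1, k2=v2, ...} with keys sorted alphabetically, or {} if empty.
Answer: {count=-14, max=-36, total=45}

Derivation:
  after event 1 (t=3: SET total = 31): {total=31}
  after event 2 (t=5: DEC max by 13): {max=-13, total=31}
  after event 3 (t=11: INC total by 14): {max=-13, total=45}
  after event 4 (t=18: DEC max by 9): {max=-22, total=45}
  after event 5 (t=27: SET count = -19): {count=-19, max=-22, total=45}
  after event 6 (t=31: INC count by 6): {count=-13, max=-22, total=45}
  after event 7 (t=33: DEC count by 1): {count=-14, max=-22, total=45}
  after event 8 (t=42: DEC max by 14): {count=-14, max=-36, total=45}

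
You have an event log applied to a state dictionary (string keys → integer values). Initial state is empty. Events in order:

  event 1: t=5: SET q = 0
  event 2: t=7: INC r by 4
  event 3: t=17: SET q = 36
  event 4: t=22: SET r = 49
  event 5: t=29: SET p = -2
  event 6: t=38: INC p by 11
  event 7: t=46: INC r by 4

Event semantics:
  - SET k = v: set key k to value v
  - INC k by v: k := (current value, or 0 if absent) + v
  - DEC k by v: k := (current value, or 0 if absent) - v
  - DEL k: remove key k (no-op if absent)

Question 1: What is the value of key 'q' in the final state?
Answer: 36

Derivation:
Track key 'q' through all 7 events:
  event 1 (t=5: SET q = 0): q (absent) -> 0
  event 2 (t=7: INC r by 4): q unchanged
  event 3 (t=17: SET q = 36): q 0 -> 36
  event 4 (t=22: SET r = 49): q unchanged
  event 5 (t=29: SET p = -2): q unchanged
  event 6 (t=38: INC p by 11): q unchanged
  event 7 (t=46: INC r by 4): q unchanged
Final: q = 36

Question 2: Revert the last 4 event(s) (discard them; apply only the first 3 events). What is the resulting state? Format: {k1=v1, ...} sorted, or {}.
Answer: {q=36, r=4}

Derivation:
Keep first 3 events (discard last 4):
  after event 1 (t=5: SET q = 0): {q=0}
  after event 2 (t=7: INC r by 4): {q=0, r=4}
  after event 3 (t=17: SET q = 36): {q=36, r=4}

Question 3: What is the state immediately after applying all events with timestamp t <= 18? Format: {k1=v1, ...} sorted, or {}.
Answer: {q=36, r=4}

Derivation:
Apply events with t <= 18 (3 events):
  after event 1 (t=5: SET q = 0): {q=0}
  after event 2 (t=7: INC r by 4): {q=0, r=4}
  after event 3 (t=17: SET q = 36): {q=36, r=4}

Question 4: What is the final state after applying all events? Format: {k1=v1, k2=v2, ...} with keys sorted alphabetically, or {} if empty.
Answer: {p=9, q=36, r=53}

Derivation:
  after event 1 (t=5: SET q = 0): {q=0}
  after event 2 (t=7: INC r by 4): {q=0, r=4}
  after event 3 (t=17: SET q = 36): {q=36, r=4}
  after event 4 (t=22: SET r = 49): {q=36, r=49}
  after event 5 (t=29: SET p = -2): {p=-2, q=36, r=49}
  after event 6 (t=38: INC p by 11): {p=9, q=36, r=49}
  after event 7 (t=46: INC r by 4): {p=9, q=36, r=53}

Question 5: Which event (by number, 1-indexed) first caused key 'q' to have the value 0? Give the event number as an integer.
Looking for first event where q becomes 0:
  event 1: q (absent) -> 0  <-- first match

Answer: 1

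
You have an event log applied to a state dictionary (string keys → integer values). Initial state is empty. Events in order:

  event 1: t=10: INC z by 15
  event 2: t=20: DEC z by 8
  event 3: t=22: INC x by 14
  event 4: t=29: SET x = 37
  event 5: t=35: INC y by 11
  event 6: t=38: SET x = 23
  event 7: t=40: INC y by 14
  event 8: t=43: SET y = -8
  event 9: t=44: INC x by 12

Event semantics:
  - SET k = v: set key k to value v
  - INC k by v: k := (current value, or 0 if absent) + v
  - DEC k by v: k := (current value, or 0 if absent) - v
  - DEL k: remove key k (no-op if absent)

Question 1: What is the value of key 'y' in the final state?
Track key 'y' through all 9 events:
  event 1 (t=10: INC z by 15): y unchanged
  event 2 (t=20: DEC z by 8): y unchanged
  event 3 (t=22: INC x by 14): y unchanged
  event 4 (t=29: SET x = 37): y unchanged
  event 5 (t=35: INC y by 11): y (absent) -> 11
  event 6 (t=38: SET x = 23): y unchanged
  event 7 (t=40: INC y by 14): y 11 -> 25
  event 8 (t=43: SET y = -8): y 25 -> -8
  event 9 (t=44: INC x by 12): y unchanged
Final: y = -8

Answer: -8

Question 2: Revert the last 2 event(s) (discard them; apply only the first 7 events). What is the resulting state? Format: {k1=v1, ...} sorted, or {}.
Keep first 7 events (discard last 2):
  after event 1 (t=10: INC z by 15): {z=15}
  after event 2 (t=20: DEC z by 8): {z=7}
  after event 3 (t=22: INC x by 14): {x=14, z=7}
  after event 4 (t=29: SET x = 37): {x=37, z=7}
  after event 5 (t=35: INC y by 11): {x=37, y=11, z=7}
  after event 6 (t=38: SET x = 23): {x=23, y=11, z=7}
  after event 7 (t=40: INC y by 14): {x=23, y=25, z=7}

Answer: {x=23, y=25, z=7}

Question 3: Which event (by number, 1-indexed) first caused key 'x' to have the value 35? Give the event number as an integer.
Looking for first event where x becomes 35:
  event 3: x = 14
  event 4: x = 37
  event 5: x = 37
  event 6: x = 23
  event 7: x = 23
  event 8: x = 23
  event 9: x 23 -> 35  <-- first match

Answer: 9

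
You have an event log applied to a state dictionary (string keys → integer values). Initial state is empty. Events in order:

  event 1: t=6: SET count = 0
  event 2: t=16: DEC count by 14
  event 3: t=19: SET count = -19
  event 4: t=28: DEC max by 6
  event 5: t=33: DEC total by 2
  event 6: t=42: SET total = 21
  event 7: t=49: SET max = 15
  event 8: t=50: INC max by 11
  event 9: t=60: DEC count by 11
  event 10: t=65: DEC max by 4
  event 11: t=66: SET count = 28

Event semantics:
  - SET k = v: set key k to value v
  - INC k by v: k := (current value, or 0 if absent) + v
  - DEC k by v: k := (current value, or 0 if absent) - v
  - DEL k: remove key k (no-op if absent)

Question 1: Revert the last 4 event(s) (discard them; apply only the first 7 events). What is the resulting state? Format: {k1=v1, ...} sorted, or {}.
Keep first 7 events (discard last 4):
  after event 1 (t=6: SET count = 0): {count=0}
  after event 2 (t=16: DEC count by 14): {count=-14}
  after event 3 (t=19: SET count = -19): {count=-19}
  after event 4 (t=28: DEC max by 6): {count=-19, max=-6}
  after event 5 (t=33: DEC total by 2): {count=-19, max=-6, total=-2}
  after event 6 (t=42: SET total = 21): {count=-19, max=-6, total=21}
  after event 7 (t=49: SET max = 15): {count=-19, max=15, total=21}

Answer: {count=-19, max=15, total=21}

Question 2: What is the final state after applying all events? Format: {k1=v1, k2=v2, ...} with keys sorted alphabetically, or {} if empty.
  after event 1 (t=6: SET count = 0): {count=0}
  after event 2 (t=16: DEC count by 14): {count=-14}
  after event 3 (t=19: SET count = -19): {count=-19}
  after event 4 (t=28: DEC max by 6): {count=-19, max=-6}
  after event 5 (t=33: DEC total by 2): {count=-19, max=-6, total=-2}
  after event 6 (t=42: SET total = 21): {count=-19, max=-6, total=21}
  after event 7 (t=49: SET max = 15): {count=-19, max=15, total=21}
  after event 8 (t=50: INC max by 11): {count=-19, max=26, total=21}
  after event 9 (t=60: DEC count by 11): {count=-30, max=26, total=21}
  after event 10 (t=65: DEC max by 4): {count=-30, max=22, total=21}
  after event 11 (t=66: SET count = 28): {count=28, max=22, total=21}

Answer: {count=28, max=22, total=21}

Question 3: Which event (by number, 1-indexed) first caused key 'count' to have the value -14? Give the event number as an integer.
Looking for first event where count becomes -14:
  event 1: count = 0
  event 2: count 0 -> -14  <-- first match

Answer: 2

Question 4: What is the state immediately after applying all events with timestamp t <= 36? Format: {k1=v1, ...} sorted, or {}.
Apply events with t <= 36 (5 events):
  after event 1 (t=6: SET count = 0): {count=0}
  after event 2 (t=16: DEC count by 14): {count=-14}
  after event 3 (t=19: SET count = -19): {count=-19}
  after event 4 (t=28: DEC max by 6): {count=-19, max=-6}
  after event 5 (t=33: DEC total by 2): {count=-19, max=-6, total=-2}

Answer: {count=-19, max=-6, total=-2}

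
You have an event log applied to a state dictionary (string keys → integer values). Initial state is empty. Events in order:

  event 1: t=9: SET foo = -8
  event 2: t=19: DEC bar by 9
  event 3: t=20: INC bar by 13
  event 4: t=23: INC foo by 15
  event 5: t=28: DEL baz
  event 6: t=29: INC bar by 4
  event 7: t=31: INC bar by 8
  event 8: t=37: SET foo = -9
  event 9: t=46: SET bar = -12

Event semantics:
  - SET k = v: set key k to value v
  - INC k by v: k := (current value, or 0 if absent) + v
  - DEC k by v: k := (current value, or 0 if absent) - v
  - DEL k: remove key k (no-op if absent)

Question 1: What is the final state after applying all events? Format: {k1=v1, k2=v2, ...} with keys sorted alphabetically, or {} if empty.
  after event 1 (t=9: SET foo = -8): {foo=-8}
  after event 2 (t=19: DEC bar by 9): {bar=-9, foo=-8}
  after event 3 (t=20: INC bar by 13): {bar=4, foo=-8}
  after event 4 (t=23: INC foo by 15): {bar=4, foo=7}
  after event 5 (t=28: DEL baz): {bar=4, foo=7}
  after event 6 (t=29: INC bar by 4): {bar=8, foo=7}
  after event 7 (t=31: INC bar by 8): {bar=16, foo=7}
  after event 8 (t=37: SET foo = -9): {bar=16, foo=-9}
  after event 9 (t=46: SET bar = -12): {bar=-12, foo=-9}

Answer: {bar=-12, foo=-9}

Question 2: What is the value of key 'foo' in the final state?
Answer: -9

Derivation:
Track key 'foo' through all 9 events:
  event 1 (t=9: SET foo = -8): foo (absent) -> -8
  event 2 (t=19: DEC bar by 9): foo unchanged
  event 3 (t=20: INC bar by 13): foo unchanged
  event 4 (t=23: INC foo by 15): foo -8 -> 7
  event 5 (t=28: DEL baz): foo unchanged
  event 6 (t=29: INC bar by 4): foo unchanged
  event 7 (t=31: INC bar by 8): foo unchanged
  event 8 (t=37: SET foo = -9): foo 7 -> -9
  event 9 (t=46: SET bar = -12): foo unchanged
Final: foo = -9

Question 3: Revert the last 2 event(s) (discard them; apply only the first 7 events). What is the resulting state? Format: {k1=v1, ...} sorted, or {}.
Keep first 7 events (discard last 2):
  after event 1 (t=9: SET foo = -8): {foo=-8}
  after event 2 (t=19: DEC bar by 9): {bar=-9, foo=-8}
  after event 3 (t=20: INC bar by 13): {bar=4, foo=-8}
  after event 4 (t=23: INC foo by 15): {bar=4, foo=7}
  after event 5 (t=28: DEL baz): {bar=4, foo=7}
  after event 6 (t=29: INC bar by 4): {bar=8, foo=7}
  after event 7 (t=31: INC bar by 8): {bar=16, foo=7}

Answer: {bar=16, foo=7}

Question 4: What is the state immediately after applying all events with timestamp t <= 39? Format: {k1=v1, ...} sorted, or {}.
Answer: {bar=16, foo=-9}

Derivation:
Apply events with t <= 39 (8 events):
  after event 1 (t=9: SET foo = -8): {foo=-8}
  after event 2 (t=19: DEC bar by 9): {bar=-9, foo=-8}
  after event 3 (t=20: INC bar by 13): {bar=4, foo=-8}
  after event 4 (t=23: INC foo by 15): {bar=4, foo=7}
  after event 5 (t=28: DEL baz): {bar=4, foo=7}
  after event 6 (t=29: INC bar by 4): {bar=8, foo=7}
  after event 7 (t=31: INC bar by 8): {bar=16, foo=7}
  after event 8 (t=37: SET foo = -9): {bar=16, foo=-9}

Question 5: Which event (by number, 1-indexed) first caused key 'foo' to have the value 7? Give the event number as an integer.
Answer: 4

Derivation:
Looking for first event where foo becomes 7:
  event 1: foo = -8
  event 2: foo = -8
  event 3: foo = -8
  event 4: foo -8 -> 7  <-- first match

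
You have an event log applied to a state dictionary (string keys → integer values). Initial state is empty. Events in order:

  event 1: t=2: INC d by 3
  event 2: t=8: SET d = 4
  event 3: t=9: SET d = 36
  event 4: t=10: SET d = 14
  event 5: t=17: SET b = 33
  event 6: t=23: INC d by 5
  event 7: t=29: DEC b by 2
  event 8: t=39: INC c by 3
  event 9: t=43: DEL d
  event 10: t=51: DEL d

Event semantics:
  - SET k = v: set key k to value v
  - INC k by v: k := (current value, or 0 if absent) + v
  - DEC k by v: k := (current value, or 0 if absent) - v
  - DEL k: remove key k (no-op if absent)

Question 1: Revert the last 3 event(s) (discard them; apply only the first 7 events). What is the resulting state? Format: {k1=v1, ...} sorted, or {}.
Keep first 7 events (discard last 3):
  after event 1 (t=2: INC d by 3): {d=3}
  after event 2 (t=8: SET d = 4): {d=4}
  after event 3 (t=9: SET d = 36): {d=36}
  after event 4 (t=10: SET d = 14): {d=14}
  after event 5 (t=17: SET b = 33): {b=33, d=14}
  after event 6 (t=23: INC d by 5): {b=33, d=19}
  after event 7 (t=29: DEC b by 2): {b=31, d=19}

Answer: {b=31, d=19}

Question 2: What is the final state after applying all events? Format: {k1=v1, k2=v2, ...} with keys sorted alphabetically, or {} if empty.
  after event 1 (t=2: INC d by 3): {d=3}
  after event 2 (t=8: SET d = 4): {d=4}
  after event 3 (t=9: SET d = 36): {d=36}
  after event 4 (t=10: SET d = 14): {d=14}
  after event 5 (t=17: SET b = 33): {b=33, d=14}
  after event 6 (t=23: INC d by 5): {b=33, d=19}
  after event 7 (t=29: DEC b by 2): {b=31, d=19}
  after event 8 (t=39: INC c by 3): {b=31, c=3, d=19}
  after event 9 (t=43: DEL d): {b=31, c=3}
  after event 10 (t=51: DEL d): {b=31, c=3}

Answer: {b=31, c=3}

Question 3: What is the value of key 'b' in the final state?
Answer: 31

Derivation:
Track key 'b' through all 10 events:
  event 1 (t=2: INC d by 3): b unchanged
  event 2 (t=8: SET d = 4): b unchanged
  event 3 (t=9: SET d = 36): b unchanged
  event 4 (t=10: SET d = 14): b unchanged
  event 5 (t=17: SET b = 33): b (absent) -> 33
  event 6 (t=23: INC d by 5): b unchanged
  event 7 (t=29: DEC b by 2): b 33 -> 31
  event 8 (t=39: INC c by 3): b unchanged
  event 9 (t=43: DEL d): b unchanged
  event 10 (t=51: DEL d): b unchanged
Final: b = 31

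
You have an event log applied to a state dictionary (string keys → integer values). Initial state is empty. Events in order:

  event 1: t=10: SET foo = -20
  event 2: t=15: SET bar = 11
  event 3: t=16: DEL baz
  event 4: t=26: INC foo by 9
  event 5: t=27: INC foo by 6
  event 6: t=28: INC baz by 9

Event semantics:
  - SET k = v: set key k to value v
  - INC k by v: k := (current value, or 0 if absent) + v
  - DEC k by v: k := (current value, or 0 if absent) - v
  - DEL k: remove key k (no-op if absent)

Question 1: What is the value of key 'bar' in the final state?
Answer: 11

Derivation:
Track key 'bar' through all 6 events:
  event 1 (t=10: SET foo = -20): bar unchanged
  event 2 (t=15: SET bar = 11): bar (absent) -> 11
  event 3 (t=16: DEL baz): bar unchanged
  event 4 (t=26: INC foo by 9): bar unchanged
  event 5 (t=27: INC foo by 6): bar unchanged
  event 6 (t=28: INC baz by 9): bar unchanged
Final: bar = 11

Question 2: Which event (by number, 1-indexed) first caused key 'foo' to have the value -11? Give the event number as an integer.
Answer: 4

Derivation:
Looking for first event where foo becomes -11:
  event 1: foo = -20
  event 2: foo = -20
  event 3: foo = -20
  event 4: foo -20 -> -11  <-- first match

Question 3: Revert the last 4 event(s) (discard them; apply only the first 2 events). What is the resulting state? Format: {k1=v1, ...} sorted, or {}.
Answer: {bar=11, foo=-20}

Derivation:
Keep first 2 events (discard last 4):
  after event 1 (t=10: SET foo = -20): {foo=-20}
  after event 2 (t=15: SET bar = 11): {bar=11, foo=-20}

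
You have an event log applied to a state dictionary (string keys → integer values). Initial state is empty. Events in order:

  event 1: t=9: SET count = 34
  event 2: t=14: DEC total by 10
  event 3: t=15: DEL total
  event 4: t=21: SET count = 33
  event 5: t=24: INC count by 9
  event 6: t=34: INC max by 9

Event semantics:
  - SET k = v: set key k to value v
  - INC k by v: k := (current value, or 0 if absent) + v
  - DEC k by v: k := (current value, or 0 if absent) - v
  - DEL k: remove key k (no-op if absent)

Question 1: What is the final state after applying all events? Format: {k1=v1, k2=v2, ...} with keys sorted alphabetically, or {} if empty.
  after event 1 (t=9: SET count = 34): {count=34}
  after event 2 (t=14: DEC total by 10): {count=34, total=-10}
  after event 3 (t=15: DEL total): {count=34}
  after event 4 (t=21: SET count = 33): {count=33}
  after event 5 (t=24: INC count by 9): {count=42}
  after event 6 (t=34: INC max by 9): {count=42, max=9}

Answer: {count=42, max=9}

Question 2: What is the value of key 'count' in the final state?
Track key 'count' through all 6 events:
  event 1 (t=9: SET count = 34): count (absent) -> 34
  event 2 (t=14: DEC total by 10): count unchanged
  event 3 (t=15: DEL total): count unchanged
  event 4 (t=21: SET count = 33): count 34 -> 33
  event 5 (t=24: INC count by 9): count 33 -> 42
  event 6 (t=34: INC max by 9): count unchanged
Final: count = 42

Answer: 42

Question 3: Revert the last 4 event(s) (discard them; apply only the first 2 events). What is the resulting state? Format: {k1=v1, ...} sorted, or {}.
Answer: {count=34, total=-10}

Derivation:
Keep first 2 events (discard last 4):
  after event 1 (t=9: SET count = 34): {count=34}
  after event 2 (t=14: DEC total by 10): {count=34, total=-10}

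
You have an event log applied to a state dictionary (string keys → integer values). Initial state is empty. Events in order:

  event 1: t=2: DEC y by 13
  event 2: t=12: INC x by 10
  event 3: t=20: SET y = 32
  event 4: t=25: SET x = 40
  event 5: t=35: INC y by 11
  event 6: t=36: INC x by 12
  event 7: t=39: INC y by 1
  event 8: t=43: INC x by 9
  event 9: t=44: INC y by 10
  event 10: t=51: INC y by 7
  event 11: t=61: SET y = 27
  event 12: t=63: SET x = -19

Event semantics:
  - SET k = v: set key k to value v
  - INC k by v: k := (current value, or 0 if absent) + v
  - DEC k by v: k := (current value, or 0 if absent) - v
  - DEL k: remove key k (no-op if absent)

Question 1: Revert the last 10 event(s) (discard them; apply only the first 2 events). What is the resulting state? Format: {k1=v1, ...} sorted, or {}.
Keep first 2 events (discard last 10):
  after event 1 (t=2: DEC y by 13): {y=-13}
  after event 2 (t=12: INC x by 10): {x=10, y=-13}

Answer: {x=10, y=-13}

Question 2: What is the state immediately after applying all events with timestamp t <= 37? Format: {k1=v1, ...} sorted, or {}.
Answer: {x=52, y=43}

Derivation:
Apply events with t <= 37 (6 events):
  after event 1 (t=2: DEC y by 13): {y=-13}
  after event 2 (t=12: INC x by 10): {x=10, y=-13}
  after event 3 (t=20: SET y = 32): {x=10, y=32}
  after event 4 (t=25: SET x = 40): {x=40, y=32}
  after event 5 (t=35: INC y by 11): {x=40, y=43}
  after event 6 (t=36: INC x by 12): {x=52, y=43}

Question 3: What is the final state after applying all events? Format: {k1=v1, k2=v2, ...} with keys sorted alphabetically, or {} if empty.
  after event 1 (t=2: DEC y by 13): {y=-13}
  after event 2 (t=12: INC x by 10): {x=10, y=-13}
  after event 3 (t=20: SET y = 32): {x=10, y=32}
  after event 4 (t=25: SET x = 40): {x=40, y=32}
  after event 5 (t=35: INC y by 11): {x=40, y=43}
  after event 6 (t=36: INC x by 12): {x=52, y=43}
  after event 7 (t=39: INC y by 1): {x=52, y=44}
  after event 8 (t=43: INC x by 9): {x=61, y=44}
  after event 9 (t=44: INC y by 10): {x=61, y=54}
  after event 10 (t=51: INC y by 7): {x=61, y=61}
  after event 11 (t=61: SET y = 27): {x=61, y=27}
  after event 12 (t=63: SET x = -19): {x=-19, y=27}

Answer: {x=-19, y=27}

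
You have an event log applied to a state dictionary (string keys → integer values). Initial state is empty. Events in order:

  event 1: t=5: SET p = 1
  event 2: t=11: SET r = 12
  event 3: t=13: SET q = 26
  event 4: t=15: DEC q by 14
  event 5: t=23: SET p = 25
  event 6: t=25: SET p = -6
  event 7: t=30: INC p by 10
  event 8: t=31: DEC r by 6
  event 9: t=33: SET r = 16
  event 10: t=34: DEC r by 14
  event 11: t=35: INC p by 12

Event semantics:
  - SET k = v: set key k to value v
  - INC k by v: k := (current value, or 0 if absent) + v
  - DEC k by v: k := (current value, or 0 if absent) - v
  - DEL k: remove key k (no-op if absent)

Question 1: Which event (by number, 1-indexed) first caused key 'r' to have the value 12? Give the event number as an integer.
Answer: 2

Derivation:
Looking for first event where r becomes 12:
  event 2: r (absent) -> 12  <-- first match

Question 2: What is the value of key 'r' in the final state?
Answer: 2

Derivation:
Track key 'r' through all 11 events:
  event 1 (t=5: SET p = 1): r unchanged
  event 2 (t=11: SET r = 12): r (absent) -> 12
  event 3 (t=13: SET q = 26): r unchanged
  event 4 (t=15: DEC q by 14): r unchanged
  event 5 (t=23: SET p = 25): r unchanged
  event 6 (t=25: SET p = -6): r unchanged
  event 7 (t=30: INC p by 10): r unchanged
  event 8 (t=31: DEC r by 6): r 12 -> 6
  event 9 (t=33: SET r = 16): r 6 -> 16
  event 10 (t=34: DEC r by 14): r 16 -> 2
  event 11 (t=35: INC p by 12): r unchanged
Final: r = 2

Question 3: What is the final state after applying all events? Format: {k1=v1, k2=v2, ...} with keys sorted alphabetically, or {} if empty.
Answer: {p=16, q=12, r=2}

Derivation:
  after event 1 (t=5: SET p = 1): {p=1}
  after event 2 (t=11: SET r = 12): {p=1, r=12}
  after event 3 (t=13: SET q = 26): {p=1, q=26, r=12}
  after event 4 (t=15: DEC q by 14): {p=1, q=12, r=12}
  after event 5 (t=23: SET p = 25): {p=25, q=12, r=12}
  after event 6 (t=25: SET p = -6): {p=-6, q=12, r=12}
  after event 7 (t=30: INC p by 10): {p=4, q=12, r=12}
  after event 8 (t=31: DEC r by 6): {p=4, q=12, r=6}
  after event 9 (t=33: SET r = 16): {p=4, q=12, r=16}
  after event 10 (t=34: DEC r by 14): {p=4, q=12, r=2}
  after event 11 (t=35: INC p by 12): {p=16, q=12, r=2}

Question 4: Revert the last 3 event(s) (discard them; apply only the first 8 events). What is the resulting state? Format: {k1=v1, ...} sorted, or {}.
Keep first 8 events (discard last 3):
  after event 1 (t=5: SET p = 1): {p=1}
  after event 2 (t=11: SET r = 12): {p=1, r=12}
  after event 3 (t=13: SET q = 26): {p=1, q=26, r=12}
  after event 4 (t=15: DEC q by 14): {p=1, q=12, r=12}
  after event 5 (t=23: SET p = 25): {p=25, q=12, r=12}
  after event 6 (t=25: SET p = -6): {p=-6, q=12, r=12}
  after event 7 (t=30: INC p by 10): {p=4, q=12, r=12}
  after event 8 (t=31: DEC r by 6): {p=4, q=12, r=6}

Answer: {p=4, q=12, r=6}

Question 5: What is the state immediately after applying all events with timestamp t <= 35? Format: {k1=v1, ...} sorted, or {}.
Apply events with t <= 35 (11 events):
  after event 1 (t=5: SET p = 1): {p=1}
  after event 2 (t=11: SET r = 12): {p=1, r=12}
  after event 3 (t=13: SET q = 26): {p=1, q=26, r=12}
  after event 4 (t=15: DEC q by 14): {p=1, q=12, r=12}
  after event 5 (t=23: SET p = 25): {p=25, q=12, r=12}
  after event 6 (t=25: SET p = -6): {p=-6, q=12, r=12}
  after event 7 (t=30: INC p by 10): {p=4, q=12, r=12}
  after event 8 (t=31: DEC r by 6): {p=4, q=12, r=6}
  after event 9 (t=33: SET r = 16): {p=4, q=12, r=16}
  after event 10 (t=34: DEC r by 14): {p=4, q=12, r=2}
  after event 11 (t=35: INC p by 12): {p=16, q=12, r=2}

Answer: {p=16, q=12, r=2}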